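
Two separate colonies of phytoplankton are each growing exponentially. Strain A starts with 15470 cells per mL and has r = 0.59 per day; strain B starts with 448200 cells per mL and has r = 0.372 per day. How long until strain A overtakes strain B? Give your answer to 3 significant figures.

15.4 days

Set 15470·e^(0.59t) = 448200·e^(0.372t).
e^((0.59 − 0.372)t) = 448200/15470 → e^(0.218·t) = 28.972.
0.218·t = ln(28.972) = 3.3663, so t = 3.3663/0.218 = 15.442.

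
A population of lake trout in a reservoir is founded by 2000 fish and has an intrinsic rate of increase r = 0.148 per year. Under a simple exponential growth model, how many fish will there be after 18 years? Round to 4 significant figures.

N(t) = N₀·e^(rt) = 2000 × e^(0.148×18) = 2000 × e^2.664.
e^2.664 ≈ 14.354, so N ≈ 2000 × 14.354 = 28707.2.

28710 fish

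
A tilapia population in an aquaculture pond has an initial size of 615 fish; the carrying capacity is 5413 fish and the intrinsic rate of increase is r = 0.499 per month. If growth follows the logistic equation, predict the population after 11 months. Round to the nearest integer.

A = (K − N₀)/N₀ = (5413 − 615)/615 = 7.8016.
N(t) = K/(1 + A·e^(−rt)) = 5413/(1 + 7.8016×e^(−0.499×11)).
e^(−5.489) = 0.004132; denominator = 1 + 7.8016×0.004132 = 1.0322.
N = 5413/1.0322 = 5243.96.

5244 fish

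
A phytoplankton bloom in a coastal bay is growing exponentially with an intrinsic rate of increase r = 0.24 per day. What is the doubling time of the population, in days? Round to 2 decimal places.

Doubling time t_d = ln(2)/r = 0.6931/0.24 = 2.8881.

2.89 days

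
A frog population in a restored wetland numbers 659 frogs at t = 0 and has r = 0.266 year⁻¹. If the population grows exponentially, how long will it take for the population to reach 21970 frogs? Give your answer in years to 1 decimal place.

Set N₀·e^(rt) = 21970: e^(0.266·t) = 21970/659 = 33.338.
0.266·t = ln(33.338) = 3.5067, so t = 3.5067/0.266 = 13.183.

13.2 years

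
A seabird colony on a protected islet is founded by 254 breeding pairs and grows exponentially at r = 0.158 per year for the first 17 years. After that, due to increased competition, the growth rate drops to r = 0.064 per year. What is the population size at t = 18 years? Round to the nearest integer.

3973 breeding pairs

Phase 1: N(17) = 254·e^(0.158×17) = 254·e^2.686 = 3726.91.
Phase 2 runs for 18 − 17 = 1 years at r = 0.064.
N(18) = 3726.91·e^(0.064×1) = 3726.91·e^0.064 = 3973.23.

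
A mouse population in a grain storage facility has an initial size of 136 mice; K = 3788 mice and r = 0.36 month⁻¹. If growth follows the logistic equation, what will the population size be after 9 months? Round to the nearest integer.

A = (K − N₀)/N₀ = (3788 − 136)/136 = 26.853.
N(t) = K/(1 + A·e^(−rt)) = 3788/(1 + 26.853×e^(−0.36×9)).
e^(−3.24) = 0.039164; denominator = 1 + 26.853×0.039164 = 2.0517.
N = 3788/2.0517 = 1846.3.

1846 mice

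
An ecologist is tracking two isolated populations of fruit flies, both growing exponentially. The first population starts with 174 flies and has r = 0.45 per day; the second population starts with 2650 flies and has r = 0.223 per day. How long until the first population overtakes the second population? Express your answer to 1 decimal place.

Set 174·e^(0.45t) = 2650·e^(0.223t).
e^((0.45 − 0.223)t) = 2650/174 → e^(0.227·t) = 15.23.
0.227·t = ln(15.23) = 2.7233, so t = 2.7233/0.227 = 11.997.

12.0 days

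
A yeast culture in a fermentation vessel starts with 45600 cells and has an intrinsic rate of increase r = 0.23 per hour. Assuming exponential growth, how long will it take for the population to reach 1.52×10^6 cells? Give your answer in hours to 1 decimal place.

15.2 hours

Set N₀·e^(rt) = 1.52×10^6: e^(0.23·t) = 1.52×10^6/45600 = 33.333.
0.23·t = ln(33.333) = 3.5066, so t = 3.5066/0.23 = 15.246.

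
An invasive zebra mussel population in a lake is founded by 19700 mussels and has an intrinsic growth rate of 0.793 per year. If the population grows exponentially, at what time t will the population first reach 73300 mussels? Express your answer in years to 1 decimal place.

1.7 years

Set N₀·e^(rt) = 73300: e^(0.793·t) = 73300/19700 = 3.7208.
0.793·t = ln(3.7208) = 1.3139, so t = 1.3139/0.793 = 1.6569.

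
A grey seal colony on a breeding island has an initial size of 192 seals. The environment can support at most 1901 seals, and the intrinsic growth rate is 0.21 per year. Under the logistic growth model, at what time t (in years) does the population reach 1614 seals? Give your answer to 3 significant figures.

A = (K − N₀)/N₀ = (1901 − 192)/192 = 8.901.
Solve 1901/(1 + 8.901·e^(−0.21t)) = 1614: 1 + 8.901·e^(−0.21t) = 1.1778, so e^(−0.21t) = 0.0199773.
−0.21·t = ln(0.0199773) = -3.9132, so t = 3.9132/0.21 = 18.634.

18.6 years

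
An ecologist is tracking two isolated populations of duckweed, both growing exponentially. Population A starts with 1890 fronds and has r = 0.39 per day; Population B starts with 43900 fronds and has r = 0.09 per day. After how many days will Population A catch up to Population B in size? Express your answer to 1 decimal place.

10.5 days

Set 1890·e^(0.39t) = 43900·e^(0.09t).
e^((0.39 − 0.09)t) = 43900/1890 → e^(0.3·t) = 23.228.
0.3·t = ln(23.228) = 3.1453, so t = 3.1453/0.3 = 10.484.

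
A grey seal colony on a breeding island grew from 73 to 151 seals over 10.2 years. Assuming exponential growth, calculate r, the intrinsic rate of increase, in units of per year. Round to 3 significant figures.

From N(t) = N₀·e^(rt): e^(r·10.2) = 151/73 = 2.0685.
r·10.2 = ln(2.0685) = 0.72682, so r = 0.72682/10.2 = 0.071257.

0.0713 per year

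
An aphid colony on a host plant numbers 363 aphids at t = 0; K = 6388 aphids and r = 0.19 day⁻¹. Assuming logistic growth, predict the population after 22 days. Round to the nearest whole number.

A = (K − N₀)/N₀ = (6388 − 363)/363 = 16.598.
N(t) = K/(1 + A·e^(−rt)) = 6388/(1 + 16.598×e^(−0.19×22)).
e^(−4.18) = 0.015299; denominator = 1 + 16.598×0.015299 = 1.2539.
N = 6388/1.2539 = 5094.42.

5094 aphids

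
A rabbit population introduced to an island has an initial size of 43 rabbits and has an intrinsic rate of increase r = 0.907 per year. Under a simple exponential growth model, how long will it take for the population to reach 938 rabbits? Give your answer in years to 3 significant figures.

3.40 years

Set N₀·e^(rt) = 938: e^(0.907·t) = 938/43 = 21.814.
0.907·t = ln(21.814) = 3.0825, so t = 3.0825/0.907 = 3.3986.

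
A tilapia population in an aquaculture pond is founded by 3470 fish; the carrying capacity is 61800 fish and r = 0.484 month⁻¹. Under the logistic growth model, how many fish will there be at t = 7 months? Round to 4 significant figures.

A = (K − N₀)/N₀ = (61800 − 3470)/3470 = 16.81.
N(t) = K/(1 + A·e^(−rt)) = 61800/(1 + 16.81×e^(−0.484×7)).
e^(−3.388) = 0.033776; denominator = 1 + 16.81×0.033776 = 1.5678.
N = 61800/1.5678 = 39419.

39420 fish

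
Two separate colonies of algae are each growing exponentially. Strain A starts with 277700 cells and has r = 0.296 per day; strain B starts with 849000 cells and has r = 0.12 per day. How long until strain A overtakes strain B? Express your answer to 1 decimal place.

6.3 days

Set 277700·e^(0.296t) = 849000·e^(0.12t).
e^((0.296 − 0.12)t) = 849000/277700 → e^(0.176·t) = 3.0573.
0.176·t = ln(3.0573) = 1.1175, so t = 1.1175/0.176 = 6.3495.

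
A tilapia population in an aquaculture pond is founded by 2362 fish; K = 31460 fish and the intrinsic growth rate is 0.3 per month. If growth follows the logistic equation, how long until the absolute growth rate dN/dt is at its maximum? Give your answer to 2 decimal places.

8.37 months

Logistic growth is fastest at N = K/2 = 15730.
A = (K − N₀)/N₀ = 12.319. Set K/(1 + A·e^(−rt)) = K/2 → A·e^(−rt) = 1.
e^(−0.3t) = 1/12.319 = 0.081174, so t = ln(12.319)/0.3 = 2.5112/0.3 = 8.3705.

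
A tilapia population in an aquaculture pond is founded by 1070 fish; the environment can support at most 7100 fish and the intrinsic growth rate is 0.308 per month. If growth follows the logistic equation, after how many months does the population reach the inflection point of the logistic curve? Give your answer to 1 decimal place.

5.6 months

Logistic growth is fastest at N = K/2 = 3550.
A = (K − N₀)/N₀ = 5.6355. Set K/(1 + A·e^(−rt)) = K/2 → A·e^(−rt) = 1.
e^(−0.308t) = 1/5.6355 = 0.177446, so t = ln(5.6355)/0.308 = 1.7291/0.308 = 5.6139.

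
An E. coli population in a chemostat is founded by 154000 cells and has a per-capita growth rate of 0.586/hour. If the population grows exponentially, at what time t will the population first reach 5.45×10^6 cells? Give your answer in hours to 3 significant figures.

6.09 hours

Set N₀·e^(rt) = 5.45×10^6: e^(0.586·t) = 5.45×10^6/154000 = 35.39.
0.586·t = ln(35.39) = 3.5664, so t = 3.5664/0.586 = 6.086.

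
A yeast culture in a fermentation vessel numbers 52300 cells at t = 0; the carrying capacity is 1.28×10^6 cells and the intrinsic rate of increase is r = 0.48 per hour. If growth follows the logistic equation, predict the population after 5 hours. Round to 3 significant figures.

409000 cells

A = (K − N₀)/N₀ = (1.28×10^6 − 52300)/52300 = 23.474.
N(t) = K/(1 + A·e^(−rt)) = 1.28×10^6/(1 + 23.474×e^(−0.48×5)).
e^(−2.4) = 0.090718; denominator = 1 + 23.474×0.090718 = 3.1295.
N = 1.28×10^6/3.1295 = 409007.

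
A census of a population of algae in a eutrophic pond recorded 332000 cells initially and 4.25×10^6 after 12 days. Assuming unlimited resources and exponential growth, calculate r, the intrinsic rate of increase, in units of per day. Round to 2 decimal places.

0.21 per day

From N(t) = N₀·e^(rt): e^(r·12) = 4.25×10^6/332000 = 12.801.
r·12 = ln(12.801) = 2.5495, so r = 2.5495/12 = 0.21246.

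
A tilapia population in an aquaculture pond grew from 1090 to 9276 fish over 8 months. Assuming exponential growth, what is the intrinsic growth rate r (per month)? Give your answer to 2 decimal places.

0.27 per month

From N(t) = N₀·e^(rt): e^(r·8) = 9276/1090 = 8.5101.
r·8 = ln(8.5101) = 2.1413, so r = 2.1413/8 = 0.26766.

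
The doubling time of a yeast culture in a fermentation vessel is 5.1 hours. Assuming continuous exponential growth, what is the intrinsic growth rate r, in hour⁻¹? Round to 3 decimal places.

0.136 per hour

r = ln(2)/t_d = 0.6931/5.1 = 0.13591.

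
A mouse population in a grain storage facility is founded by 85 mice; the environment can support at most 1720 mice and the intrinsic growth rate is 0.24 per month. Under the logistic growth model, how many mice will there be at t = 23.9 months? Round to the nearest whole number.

1619 mice

A = (K − N₀)/N₀ = (1720 − 85)/85 = 19.235.
N(t) = K/(1 + A·e^(−rt)) = 1720/(1 + 19.235×e^(−0.24×23.9)).
e^(−5.736) = 0.0032277; denominator = 1 + 19.235×0.0032277 = 1.0621.
N = 1720/1.0621 = 1619.46.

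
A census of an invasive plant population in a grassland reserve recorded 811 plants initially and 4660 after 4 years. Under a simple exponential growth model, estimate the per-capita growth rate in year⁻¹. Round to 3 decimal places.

0.437 per year

From N(t) = N₀·e^(rt): e^(r·4) = 4660/811 = 5.746.
r·4 = ln(5.746) = 1.7485, so r = 1.7485/4 = 0.43713.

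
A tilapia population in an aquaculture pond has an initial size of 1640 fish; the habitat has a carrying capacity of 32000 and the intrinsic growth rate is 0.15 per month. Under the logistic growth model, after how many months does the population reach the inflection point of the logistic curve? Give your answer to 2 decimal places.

19.46 months

Logistic growth is fastest at N = K/2 = 16000.
A = (K − N₀)/N₀ = 18.512. Set K/(1 + A·e^(−rt)) = K/2 → A·e^(−rt) = 1.
e^(−0.15t) = 1/18.512 = 0.0540184, so t = ln(18.512)/0.15 = 2.9184/0.15 = 19.456.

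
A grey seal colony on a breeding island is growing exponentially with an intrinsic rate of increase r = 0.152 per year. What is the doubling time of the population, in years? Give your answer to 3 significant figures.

4.56 years

Doubling time t_d = ln(2)/r = 0.6931/0.152 = 4.5602.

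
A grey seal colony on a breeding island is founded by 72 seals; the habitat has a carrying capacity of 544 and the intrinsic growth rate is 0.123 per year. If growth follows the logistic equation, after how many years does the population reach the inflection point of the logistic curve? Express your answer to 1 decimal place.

Logistic growth is fastest at N = K/2 = 272.
A = (K − N₀)/N₀ = 6.5556. Set K/(1 + A·e^(−rt)) = K/2 → A·e^(−rt) = 1.
e^(−0.123t) = 1/6.5556 = 0.152542, so t = ln(6.5556)/0.123 = 1.8803/0.123 = 15.287.

15.3 years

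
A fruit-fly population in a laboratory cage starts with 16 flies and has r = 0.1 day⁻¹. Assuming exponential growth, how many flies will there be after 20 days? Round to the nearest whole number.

118 flies

N(t) = N₀·e^(rt) = 16 × e^(0.1×20) = 16 × e^2.
e^2 ≈ 7.3891, so N ≈ 16 × 7.3891 = 118.225.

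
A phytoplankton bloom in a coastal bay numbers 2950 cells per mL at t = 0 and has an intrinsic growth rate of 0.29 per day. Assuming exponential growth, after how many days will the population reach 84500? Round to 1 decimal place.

11.6 days

Set N₀·e^(rt) = 84500: e^(0.29·t) = 84500/2950 = 28.644.
0.29·t = ln(28.644) = 3.3549, so t = 3.3549/0.29 = 11.569.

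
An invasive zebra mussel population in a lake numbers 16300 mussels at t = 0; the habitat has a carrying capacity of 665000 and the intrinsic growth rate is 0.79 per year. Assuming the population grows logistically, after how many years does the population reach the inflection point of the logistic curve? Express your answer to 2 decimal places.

4.66 years

Logistic growth is fastest at N = K/2 = 332500.
A = (K − N₀)/N₀ = 39.798. Set K/(1 + A·e^(−rt)) = K/2 → A·e^(−rt) = 1.
e^(−0.79t) = 1/39.798 = 0.0251272, so t = ln(39.798)/0.79 = 3.6838/0.79 = 4.663.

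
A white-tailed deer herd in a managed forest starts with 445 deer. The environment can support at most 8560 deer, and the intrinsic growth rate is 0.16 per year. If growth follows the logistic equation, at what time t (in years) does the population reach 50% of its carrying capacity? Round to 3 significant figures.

A = (K − N₀)/N₀ = (8560 − 445)/445 = 18.236.
Solve 8560/(1 + 18.236·e^(−0.16t)) = 4280: 1 + 18.236·e^(−0.16t) = 2, so e^(−0.16t) = 0.0548367.
−0.16·t = ln(0.0548367) = -2.9034, so t = 2.9034/0.16 = 18.146.

18.1 years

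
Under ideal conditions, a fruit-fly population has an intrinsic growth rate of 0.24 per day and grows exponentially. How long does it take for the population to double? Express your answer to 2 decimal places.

Doubling time t_d = ln(2)/r = 0.6931/0.24 = 2.8881.

2.89 days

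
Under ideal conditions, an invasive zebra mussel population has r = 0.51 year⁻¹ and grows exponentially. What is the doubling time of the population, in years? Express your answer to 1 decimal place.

Doubling time t_d = ln(2)/r = 0.6931/0.51 = 1.3591.

1.4 years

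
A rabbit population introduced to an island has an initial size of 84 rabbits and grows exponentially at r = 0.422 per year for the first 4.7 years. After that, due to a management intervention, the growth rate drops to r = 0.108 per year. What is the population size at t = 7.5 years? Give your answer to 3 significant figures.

Phase 1: N(4.7) = 84·e^(0.422×4.7) = 84·e^1.983 = 610.462.
Phase 2 runs for 7.5 − 4.7 = 2.8 years at r = 0.108.
N(7.5) = 610.462·e^(0.108×2.8) = 610.462·e^0.3024 = 826.018.

826 rabbits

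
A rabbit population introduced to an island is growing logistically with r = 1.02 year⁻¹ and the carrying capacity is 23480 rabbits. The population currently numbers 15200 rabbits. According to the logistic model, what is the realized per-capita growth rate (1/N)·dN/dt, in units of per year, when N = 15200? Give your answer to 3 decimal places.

(1/N)·dN/dt = r(1 − N/K) = 1.02 × (1 − 15200/23480).
= 1.02 × 0.35264 = 0.35969.

0.360 per year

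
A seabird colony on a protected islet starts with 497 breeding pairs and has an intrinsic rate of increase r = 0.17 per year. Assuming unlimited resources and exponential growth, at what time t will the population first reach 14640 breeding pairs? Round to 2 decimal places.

Set N₀·e^(rt) = 14640: e^(0.17·t) = 14640/497 = 29.457.
0.17·t = ln(29.457) = 3.3829, so t = 3.3829/0.17 = 19.9.

19.90 years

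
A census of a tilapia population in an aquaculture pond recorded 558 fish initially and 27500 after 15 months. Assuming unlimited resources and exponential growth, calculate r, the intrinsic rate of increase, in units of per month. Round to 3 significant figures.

0.260 per month

From N(t) = N₀·e^(rt): e^(r·15) = 27500/558 = 49.283.
r·15 = ln(49.283) = 3.8976, so r = 3.8976/15 = 0.25984.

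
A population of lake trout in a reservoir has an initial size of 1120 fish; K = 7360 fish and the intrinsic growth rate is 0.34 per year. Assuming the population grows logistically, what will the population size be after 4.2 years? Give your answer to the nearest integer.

A = (K − N₀)/N₀ = (7360 − 1120)/1120 = 5.5714.
N(t) = K/(1 + A·e^(−rt)) = 7360/(1 + 5.5714×e^(−0.34×4.2)).
e^(−1.428) = 0.23979; denominator = 1 + 5.5714×0.23979 = 2.336.
N = 7360/2.336 = 3150.74.

3151 fish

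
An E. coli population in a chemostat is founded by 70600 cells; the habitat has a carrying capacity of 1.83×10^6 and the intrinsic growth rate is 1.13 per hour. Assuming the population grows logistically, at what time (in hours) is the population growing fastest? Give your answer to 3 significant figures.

2.85 hours

Logistic growth is fastest at N = K/2 = 915000.
A = (K − N₀)/N₀ = 24.921. Set K/(1 + A·e^(−rt)) = K/2 → A·e^(−rt) = 1.
e^(−1.13t) = 1/24.921 = 0.0401273, so t = ln(24.921)/1.13 = 3.2157/1.13 = 2.8458.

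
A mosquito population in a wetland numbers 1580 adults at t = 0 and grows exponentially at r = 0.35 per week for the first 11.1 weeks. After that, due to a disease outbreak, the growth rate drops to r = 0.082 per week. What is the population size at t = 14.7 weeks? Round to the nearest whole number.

Phase 1: N(11.1) = 1580·e^(0.35×11.1) = 1580·e^3.885 = 76893.8.
Phase 2 runs for 14.7 − 11.1 = 3.6 weeks at r = 0.082.
N(14.7) = 76893.8·e^(0.082×3.6) = 76893.8·e^0.2952 = 103299.

103299 adults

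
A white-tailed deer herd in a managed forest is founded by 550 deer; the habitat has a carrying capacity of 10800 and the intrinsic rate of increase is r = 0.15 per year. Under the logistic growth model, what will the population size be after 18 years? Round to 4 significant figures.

A = (K − N₀)/N₀ = (10800 − 550)/550 = 18.636.
N(t) = K/(1 + A·e^(−rt)) = 10800/(1 + 18.636×e^(−0.15×18)).
e^(−2.7) = 0.067206; denominator = 1 + 18.636×0.067206 = 2.2525.
N = 10800/2.2525 = 4794.74.

4795 deer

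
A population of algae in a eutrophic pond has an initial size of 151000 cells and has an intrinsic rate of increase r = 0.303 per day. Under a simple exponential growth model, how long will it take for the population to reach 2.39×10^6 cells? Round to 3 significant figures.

Set N₀·e^(rt) = 2.39×10^6: e^(0.303·t) = 2.39×10^6/151000 = 15.828.
0.303·t = ln(15.828) = 2.7618, so t = 2.7618/0.303 = 9.1147.

9.11 days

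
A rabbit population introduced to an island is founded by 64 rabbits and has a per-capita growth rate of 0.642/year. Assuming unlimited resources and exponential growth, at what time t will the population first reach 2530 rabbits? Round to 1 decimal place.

Set N₀·e^(rt) = 2530: e^(0.642·t) = 2530/64 = 39.531.
0.642·t = ln(39.531) = 3.6771, so t = 3.6771/0.642 = 5.7276.

5.7 years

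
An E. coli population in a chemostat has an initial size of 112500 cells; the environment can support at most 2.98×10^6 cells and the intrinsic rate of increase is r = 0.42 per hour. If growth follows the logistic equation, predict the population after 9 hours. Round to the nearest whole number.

A = (K − N₀)/N₀ = (2.98×10^6 − 112500)/112500 = 25.489.
N(t) = K/(1 + A·e^(−rt)) = 2.98×10^6/(1 + 25.489×e^(−0.42×9)).
e^(−3.78) = 0.022823; denominator = 1 + 25.489×0.022823 = 1.5817.
N = 2.98×10^6/1.5817 = 1.884019×10^6.

1884019 cells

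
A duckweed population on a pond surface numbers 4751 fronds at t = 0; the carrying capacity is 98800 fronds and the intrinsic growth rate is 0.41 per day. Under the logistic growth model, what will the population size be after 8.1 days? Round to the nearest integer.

A = (K − N₀)/N₀ = (98800 − 4751)/4751 = 19.796.
N(t) = K/(1 + A·e^(−rt)) = 98800/(1 + 19.796×e^(−0.41×8.1)).
e^(−3.321) = 0.036117; denominator = 1 + 19.796×0.036117 = 1.715.
N = 98800/1.715 = 57610.9.

57611 fronds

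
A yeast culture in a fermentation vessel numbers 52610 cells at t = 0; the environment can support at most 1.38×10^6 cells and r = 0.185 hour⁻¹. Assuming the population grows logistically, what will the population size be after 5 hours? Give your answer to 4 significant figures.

A = (K − N₀)/N₀ = (1.38×10^6 − 52610)/52610 = 25.231.
N(t) = K/(1 + A·e^(−rt)) = 1.38×10^6/(1 + 25.231×e^(−0.185×5)).
e^(−0.925) = 0.39653; denominator = 1 + 25.231×0.39653 = 11.005.
N = 1.38×10^6/11.005 = 125400.

125400 cells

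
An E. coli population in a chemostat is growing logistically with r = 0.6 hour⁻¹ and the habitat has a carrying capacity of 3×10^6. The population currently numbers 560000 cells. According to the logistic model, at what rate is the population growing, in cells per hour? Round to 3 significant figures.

dN/dt = rN(1 − N/K) = 0.6 × 560000 × (1 − 560000/3×10^6).
1 − 560000/3×10^6 = 0.81333; dN/dt = 0.6 × 560000 × 0.81333 = 2.7328×10^5.

273000 cells per hour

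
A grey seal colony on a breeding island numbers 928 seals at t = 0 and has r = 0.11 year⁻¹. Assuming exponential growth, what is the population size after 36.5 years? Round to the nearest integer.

51433 seals

N(t) = N₀·e^(rt) = 928 × e^(0.11×36.5) = 928 × e^4.015.
e^4.015 ≈ 55.423, so N ≈ 928 × 55.423 = 51432.8.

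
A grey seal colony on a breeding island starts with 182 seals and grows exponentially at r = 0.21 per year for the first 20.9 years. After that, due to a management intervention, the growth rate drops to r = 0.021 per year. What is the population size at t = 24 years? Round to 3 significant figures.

15600 seals

Phase 1: N(20.9) = 182·e^(0.21×20.9) = 182·e^4.389 = 14661.9.
Phase 2 runs for 24 − 20.9 = 3.1 years at r = 0.021.
N(24) = 14661.9·e^(0.021×3.1) = 14661.9·e^0.0651 = 15648.1.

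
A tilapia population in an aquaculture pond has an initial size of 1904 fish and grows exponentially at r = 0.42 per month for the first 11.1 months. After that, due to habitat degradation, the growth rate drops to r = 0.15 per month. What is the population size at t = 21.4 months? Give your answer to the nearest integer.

944785 fish

Phase 1: N(11.1) = 1904·e^(0.42×11.1) = 1904·e^4.662 = 201534.
Phase 2 runs for 21.4 − 11.1 = 10.3 months at r = 0.15.
N(21.4) = 201534·e^(0.15×10.3) = 201534·e^1.545 = 944785.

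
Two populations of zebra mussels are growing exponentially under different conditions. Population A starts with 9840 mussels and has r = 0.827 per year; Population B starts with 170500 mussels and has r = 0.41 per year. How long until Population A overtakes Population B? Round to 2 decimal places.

6.84 years

Set 9840·e^(0.827t) = 170500·e^(0.41t).
e^((0.827 − 0.41)t) = 170500/9840 → e^(0.417·t) = 17.327.
0.417·t = ln(17.327) = 2.8523, so t = 2.8523/0.417 = 6.84.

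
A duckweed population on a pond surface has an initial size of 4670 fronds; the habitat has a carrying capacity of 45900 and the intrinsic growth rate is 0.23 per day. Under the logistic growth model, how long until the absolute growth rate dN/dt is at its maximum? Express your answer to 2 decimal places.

9.47 days

Logistic growth is fastest at N = K/2 = 22950.
A = (K − N₀)/N₀ = 8.8287. Set K/(1 + A·e^(−rt)) = K/2 → A·e^(−rt) = 1.
e^(−0.23t) = 1/8.8287 = 0.113267, so t = ln(8.8287)/0.23 = 2.178/0.23 = 9.4696.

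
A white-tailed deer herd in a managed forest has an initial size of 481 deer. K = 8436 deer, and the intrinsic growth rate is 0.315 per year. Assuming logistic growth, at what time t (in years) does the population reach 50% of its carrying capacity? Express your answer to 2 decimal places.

8.91 years

A = (K − N₀)/N₀ = (8436 − 481)/481 = 16.538.
Solve 8436/(1 + 16.538·e^(−0.315t)) = 4218: 1 + 16.538·e^(−0.315t) = 2, so e^(−0.315t) = 0.0604651.
−0.315·t = ln(0.0604651) = -2.8057, so t = 2.8057/0.315 = 8.9069.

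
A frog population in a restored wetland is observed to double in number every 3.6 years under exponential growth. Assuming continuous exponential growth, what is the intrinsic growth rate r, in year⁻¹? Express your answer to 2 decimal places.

0.19 per year

r = ln(2)/t_d = 0.6931/3.6 = 0.19254.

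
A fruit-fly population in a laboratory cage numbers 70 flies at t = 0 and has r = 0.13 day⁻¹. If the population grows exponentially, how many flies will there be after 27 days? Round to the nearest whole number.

N(t) = N₀·e^(rt) = 70 × e^(0.13×27) = 70 × e^3.51.
e^3.51 ≈ 33.448, so N ≈ 70 × 33.448 = 2341.38.

2341 flies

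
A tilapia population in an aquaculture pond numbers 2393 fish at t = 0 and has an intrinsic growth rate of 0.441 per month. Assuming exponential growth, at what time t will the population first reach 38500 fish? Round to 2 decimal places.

Set N₀·e^(rt) = 38500: e^(0.441·t) = 38500/2393 = 16.089.
0.441·t = ln(16.089) = 2.7781, so t = 2.7781/0.441 = 6.2996.

6.30 months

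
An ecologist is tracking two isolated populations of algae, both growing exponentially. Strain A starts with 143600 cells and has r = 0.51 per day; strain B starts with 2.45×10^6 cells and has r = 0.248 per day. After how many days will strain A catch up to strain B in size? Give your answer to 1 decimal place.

Set 143600·e^(0.51t) = 2.45×10^6·e^(0.248t).
e^((0.51 − 0.248)t) = 2.45×10^6/143600 → e^(0.262·t) = 17.061.
0.262·t = ln(17.061) = 2.8368, so t = 2.8368/0.262 = 10.828.

10.8 days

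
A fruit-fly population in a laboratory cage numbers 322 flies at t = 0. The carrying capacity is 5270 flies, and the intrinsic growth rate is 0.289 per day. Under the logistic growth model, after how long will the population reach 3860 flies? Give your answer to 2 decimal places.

12.94 days

A = (K − N₀)/N₀ = (5270 − 322)/322 = 15.366.
Solve 5270/(1 + 15.366·e^(−0.289t)) = 3860: 1 + 15.366·e^(−0.289t) = 1.3653, so e^(−0.289t) = 0.0237716.
−0.289·t = ln(0.0237716) = -3.7393, so t = 3.7393/0.289 = 12.939.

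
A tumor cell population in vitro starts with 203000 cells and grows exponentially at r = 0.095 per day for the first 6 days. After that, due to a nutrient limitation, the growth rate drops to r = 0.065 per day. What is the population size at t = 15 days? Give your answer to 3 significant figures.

644000 cells

Phase 1: N(6) = 203000·e^(0.095×6) = 203000·e^0.57 = 358958.
Phase 2 runs for 15 − 6 = 9 days at r = 0.065.
N(15) = 358958·e^(0.065×9) = 358958·e^0.585 = 644327.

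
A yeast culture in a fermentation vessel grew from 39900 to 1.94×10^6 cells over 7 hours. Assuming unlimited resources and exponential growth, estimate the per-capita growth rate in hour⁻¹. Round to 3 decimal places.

From N(t) = N₀·e^(rt): e^(r·7) = 1.94×10^6/39900 = 48.622.
r·7 = ln(48.622) = 3.8841, so r = 3.8841/7 = 0.55487.

0.555 per hour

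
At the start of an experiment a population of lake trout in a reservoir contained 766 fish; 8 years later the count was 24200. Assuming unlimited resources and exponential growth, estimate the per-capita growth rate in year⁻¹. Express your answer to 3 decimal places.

0.432 per year

From N(t) = N₀·e^(rt): e^(r·8) = 24200/766 = 31.593.
r·8 = ln(31.593) = 3.4529, so r = 3.4529/8 = 0.43162.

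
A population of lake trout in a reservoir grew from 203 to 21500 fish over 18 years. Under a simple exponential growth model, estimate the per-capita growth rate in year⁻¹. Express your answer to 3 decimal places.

From N(t) = N₀·e^(rt): e^(r·18) = 21500/203 = 105.91.
r·18 = ln(105.91) = 4.6626, so r = 4.6626/18 = 0.25903.

0.259 per year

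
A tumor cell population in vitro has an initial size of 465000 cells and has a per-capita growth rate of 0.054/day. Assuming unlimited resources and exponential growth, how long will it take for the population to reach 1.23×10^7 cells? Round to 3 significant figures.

Set N₀·e^(rt) = 1.23×10^7: e^(0.054·t) = 1.23×10^7/465000 = 26.452.
0.054·t = ln(26.452) = 3.2753, so t = 3.2753/0.054 = 60.654.

60.7 days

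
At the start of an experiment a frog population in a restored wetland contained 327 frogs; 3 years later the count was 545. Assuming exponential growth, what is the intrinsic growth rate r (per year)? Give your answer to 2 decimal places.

From N(t) = N₀·e^(rt): e^(r·3) = 545/327 = 1.6667.
r·3 = ln(1.6667) = 0.51083, so r = 0.51083/3 = 0.17028.

0.17 per year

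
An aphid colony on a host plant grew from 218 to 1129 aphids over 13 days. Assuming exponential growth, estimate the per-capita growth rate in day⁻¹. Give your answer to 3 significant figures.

From N(t) = N₀·e^(rt): e^(r·13) = 1129/218 = 5.1789.
r·13 = ln(5.1789) = 1.6446, so r = 1.6446/13 = 0.12651.

0.127 per day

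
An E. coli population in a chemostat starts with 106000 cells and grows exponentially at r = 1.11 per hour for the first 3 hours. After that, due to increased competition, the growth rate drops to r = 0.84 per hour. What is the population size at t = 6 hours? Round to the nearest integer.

36806844 cells

Phase 1: N(3) = 106000·e^(1.11×3) = 106000·e^3.33 = 2.961464×10^6.
Phase 2 runs for 6 − 3 = 3 hours at r = 0.84.
N(6) = 2.961464×10^6·e^(0.84×3) = 2.961464×10^6·e^2.52 = 3.680684×10^7.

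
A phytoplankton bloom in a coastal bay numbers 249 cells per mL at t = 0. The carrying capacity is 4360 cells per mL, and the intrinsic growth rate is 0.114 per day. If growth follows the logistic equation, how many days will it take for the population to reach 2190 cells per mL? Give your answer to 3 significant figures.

24.7 days

A = (K − N₀)/N₀ = (4360 − 249)/249 = 16.51.
Solve 4360/(1 + 16.51·e^(−0.114t)) = 2190: 1 + 16.51·e^(−0.114t) = 1.9909, so e^(−0.114t) = 0.0600161.
−0.114·t = ln(0.0600161) = -2.8131, so t = 2.8131/0.114 = 24.677.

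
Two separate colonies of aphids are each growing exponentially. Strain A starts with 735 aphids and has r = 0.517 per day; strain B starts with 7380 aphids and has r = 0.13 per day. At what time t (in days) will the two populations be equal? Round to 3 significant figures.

5.96 days

Set 735·e^(0.517t) = 7380·e^(0.13t).
e^((0.517 − 0.13)t) = 7380/735 → e^(0.387·t) = 10.041.
0.387·t = ln(10.041) = 2.3067, so t = 2.3067/0.387 = 5.9604.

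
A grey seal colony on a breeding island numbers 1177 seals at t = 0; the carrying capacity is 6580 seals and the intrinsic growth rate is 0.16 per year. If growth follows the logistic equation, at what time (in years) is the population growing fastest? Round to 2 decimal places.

Logistic growth is fastest at N = K/2 = 3290.
A = (K − N₀)/N₀ = 4.5905. Set K/(1 + A·e^(−rt)) = K/2 → A·e^(−rt) = 1.
e^(−0.16t) = 1/4.5905 = 0.217842, so t = ln(4.5905)/0.16 = 1.524/0.16 = 9.5249.

9.52 years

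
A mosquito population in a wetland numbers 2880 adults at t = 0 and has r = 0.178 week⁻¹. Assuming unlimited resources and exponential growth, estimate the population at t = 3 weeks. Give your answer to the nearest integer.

N(t) = N₀·e^(rt) = 2880 × e^(0.178×3) = 2880 × e^0.534.
e^0.534 ≈ 1.7057, so N ≈ 2880 × 1.7057 = 4912.54.

4913 adults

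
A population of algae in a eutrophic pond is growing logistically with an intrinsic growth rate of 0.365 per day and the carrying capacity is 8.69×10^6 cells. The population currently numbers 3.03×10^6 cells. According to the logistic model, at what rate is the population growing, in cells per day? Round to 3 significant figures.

720000 cells per day

dN/dt = rN(1 − N/K) = 0.365 × 3.03×10^6 × (1 − 3.03×10^6/8.69×10^6).
1 − 3.03×10^6/8.69×10^6 = 0.65132; dN/dt = 0.365 × 3.03×10^6 × 0.65132 = 7.20331×10^5.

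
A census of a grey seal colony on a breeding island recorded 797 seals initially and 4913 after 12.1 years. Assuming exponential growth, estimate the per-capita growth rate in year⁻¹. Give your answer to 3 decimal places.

0.150 per year

From N(t) = N₀·e^(rt): e^(r·12.1) = 4913/797 = 6.1644.
r·12.1 = ln(6.1644) = 1.8188, so r = 1.8188/12.1 = 0.15031.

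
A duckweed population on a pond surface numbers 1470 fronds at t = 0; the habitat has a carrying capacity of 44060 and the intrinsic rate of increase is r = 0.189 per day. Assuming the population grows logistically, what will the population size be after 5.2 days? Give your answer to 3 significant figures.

A = (K − N₀)/N₀ = (44060 − 1470)/1470 = 28.973.
N(t) = K/(1 + A·e^(−rt)) = 44060/(1 + 28.973×e^(−0.189×5.2)).
e^(−0.9828) = 0.37426; denominator = 1 + 28.973×0.37426 = 11.843.
N = 44060/11.843 = 3720.21.

3720 fronds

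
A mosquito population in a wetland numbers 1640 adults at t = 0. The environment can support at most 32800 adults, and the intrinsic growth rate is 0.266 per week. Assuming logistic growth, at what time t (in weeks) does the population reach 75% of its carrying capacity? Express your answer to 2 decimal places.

15.20 weeks

A = (K − N₀)/N₀ = (32800 − 1640)/1640 = 19.
Solve 32800/(1 + 19·e^(−0.266t)) = 24600: 1 + 19·e^(−0.266t) = 1.3333, so e^(−0.266t) = 0.0175439.
−0.266·t = ln(0.0175439) = -4.0431, so t = 4.0431/0.266 = 15.199.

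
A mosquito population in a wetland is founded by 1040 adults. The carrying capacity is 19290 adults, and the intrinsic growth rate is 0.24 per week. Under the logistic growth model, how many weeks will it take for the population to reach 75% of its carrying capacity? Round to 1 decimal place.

A = (K − N₀)/N₀ = (19290 − 1040)/1040 = 17.548.
Solve 19290/(1 + 17.548·e^(−0.24t)) = 14467.5: 1 + 17.548·e^(−0.24t) = 1.3333, so e^(−0.24t) = 0.0189954.
−0.24·t = ln(0.0189954) = -3.9636, so t = 3.9636/0.24 = 16.515.

16.5 weeks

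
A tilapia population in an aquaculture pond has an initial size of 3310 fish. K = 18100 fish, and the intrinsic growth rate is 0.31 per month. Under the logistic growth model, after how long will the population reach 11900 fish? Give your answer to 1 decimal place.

6.9 months

A = (K − N₀)/N₀ = (18100 − 3310)/3310 = 4.4683.
Solve 18100/(1 + 4.4683·e^(−0.31t)) = 11900: 1 + 4.4683·e^(−0.31t) = 1.521, so e^(−0.31t) = 0.116602.
−0.31·t = ln(0.116602) = -2.149, so t = 2.149/0.31 = 6.9322.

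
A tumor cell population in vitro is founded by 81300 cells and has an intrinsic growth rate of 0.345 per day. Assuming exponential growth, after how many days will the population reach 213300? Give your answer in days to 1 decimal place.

2.8 days

Set N₀·e^(rt) = 213300: e^(0.345·t) = 213300/81300 = 2.6236.
0.345·t = ln(2.6236) = 0.96455, so t = 0.96455/0.345 = 2.7958.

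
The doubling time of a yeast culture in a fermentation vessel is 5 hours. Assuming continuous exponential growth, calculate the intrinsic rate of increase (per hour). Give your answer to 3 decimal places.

0.139 per hour

r = ln(2)/t_d = 0.6931/5 = 0.13863.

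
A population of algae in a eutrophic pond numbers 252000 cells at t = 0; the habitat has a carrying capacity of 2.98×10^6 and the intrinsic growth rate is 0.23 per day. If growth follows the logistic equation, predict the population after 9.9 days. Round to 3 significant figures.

A = (K − N₀)/N₀ = (2.98×10^6 − 252000)/252000 = 10.825.
N(t) = K/(1 + A·e^(−rt)) = 2.98×10^6/(1 + 10.825×e^(−0.23×9.9)).
e^(−2.277) = 0.10259; denominator = 1 + 10.825×0.10259 = 2.1106.
N = 2.98×10^6/2.1106 = 1.411925×10^6.

1410000 cells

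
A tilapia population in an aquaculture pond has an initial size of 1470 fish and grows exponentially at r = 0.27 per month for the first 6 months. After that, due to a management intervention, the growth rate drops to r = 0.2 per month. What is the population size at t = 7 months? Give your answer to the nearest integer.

Phase 1: N(6) = 1470·e^(0.27×6) = 1470·e^1.62 = 7428.04.
Phase 2 runs for 7 − 6 = 1 months at r = 0.2.
N(7) = 7428.04·e^(0.2×1) = 7428.04·e^0.2 = 9072.63.

9073 fish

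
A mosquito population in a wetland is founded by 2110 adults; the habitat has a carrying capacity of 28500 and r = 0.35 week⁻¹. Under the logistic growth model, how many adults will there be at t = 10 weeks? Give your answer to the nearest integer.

A = (K − N₀)/N₀ = (28500 − 2110)/2110 = 12.507.
N(t) = K/(1 + A·e^(−rt)) = 28500/(1 + 12.507×e^(−0.35×10)).
e^(−3.5) = 0.030197; denominator = 1 + 12.507×0.030197 = 1.3777.
N = 28500/1.3777 = 20686.9.

20687 adults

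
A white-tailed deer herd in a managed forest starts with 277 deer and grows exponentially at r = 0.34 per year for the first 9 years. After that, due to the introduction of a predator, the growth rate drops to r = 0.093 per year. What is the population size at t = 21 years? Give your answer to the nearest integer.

Phase 1: N(9) = 277·e^(0.34×9) = 277·e^3.06 = 5907.73.
Phase 2 runs for 21 − 9 = 12 years at r = 0.093.
N(21) = 5907.73·e^(0.093×12) = 5907.73·e^1.116 = 18034.1.

18034 deer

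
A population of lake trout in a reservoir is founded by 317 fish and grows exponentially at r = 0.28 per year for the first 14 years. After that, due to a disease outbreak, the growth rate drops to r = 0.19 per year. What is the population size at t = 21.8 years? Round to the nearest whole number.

Phase 1: N(14) = 317·e^(0.28×14) = 317·e^3.92 = 15976.9.
Phase 2 runs for 21.8 − 14 = 7.8 years at r = 0.19.
N(21.8) = 15976.9·e^(0.19×7.8) = 15976.9·e^1.482 = 70326.3.

70326 fish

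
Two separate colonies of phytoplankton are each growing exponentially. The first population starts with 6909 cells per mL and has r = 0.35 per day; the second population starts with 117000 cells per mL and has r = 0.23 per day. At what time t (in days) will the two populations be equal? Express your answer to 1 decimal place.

Set 6909·e^(0.35t) = 117000·e^(0.23t).
e^((0.35 − 0.23)t) = 117000/6909 → e^(0.12·t) = 16.934.
0.12·t = ln(16.934) = 2.8293, so t = 2.8293/0.12 = 23.578.

23.6 days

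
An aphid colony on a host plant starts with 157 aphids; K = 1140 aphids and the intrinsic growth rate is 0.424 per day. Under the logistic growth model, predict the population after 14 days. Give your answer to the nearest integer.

1121 aphids

A = (K − N₀)/N₀ = (1140 − 157)/157 = 6.2611.
N(t) = K/(1 + A·e^(−rt)) = 1140/(1 + 6.2611×e^(−0.424×14)).
e^(−5.936) = 0.0026426; denominator = 1 + 6.2611×0.0026426 = 1.0165.
N = 1140/1.0165 = 1121.45.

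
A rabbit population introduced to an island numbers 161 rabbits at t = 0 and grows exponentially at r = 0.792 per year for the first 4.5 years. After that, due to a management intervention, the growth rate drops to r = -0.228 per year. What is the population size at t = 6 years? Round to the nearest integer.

Phase 1: N(4.5) = 161·e^(0.792×4.5) = 161·e^3.564 = 5683.97.
Phase 2 runs for 6 − 4.5 = 1.5 years at r = -0.228.
N(6) = 5683.97·e^(-0.228×1.5) = 5683.97·e^-0.342 = 4037.59.

4038 rabbits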